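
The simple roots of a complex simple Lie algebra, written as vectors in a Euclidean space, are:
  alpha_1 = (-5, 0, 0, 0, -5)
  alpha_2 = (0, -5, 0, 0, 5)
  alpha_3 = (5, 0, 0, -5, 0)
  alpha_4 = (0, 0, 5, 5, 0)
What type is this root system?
Compute the Cartan integers a_ij = 2(alpha_i, alpha_j)/(alpha_j, alpha_j); the resulting 4x4 Cartan matrix is
[[2, -1, -1, 0], [-1, 2, 0, 0], [-1, 0, 2, -1], [0, 0, -1, 2]].
All simple roots have the same length, so the diagram is simply laced. The associated Dynkin diagram is a chain of 4 nodes with single edges (A_4), so the type is A_4 (the algebra sl(5)).

A_4 (sl(5))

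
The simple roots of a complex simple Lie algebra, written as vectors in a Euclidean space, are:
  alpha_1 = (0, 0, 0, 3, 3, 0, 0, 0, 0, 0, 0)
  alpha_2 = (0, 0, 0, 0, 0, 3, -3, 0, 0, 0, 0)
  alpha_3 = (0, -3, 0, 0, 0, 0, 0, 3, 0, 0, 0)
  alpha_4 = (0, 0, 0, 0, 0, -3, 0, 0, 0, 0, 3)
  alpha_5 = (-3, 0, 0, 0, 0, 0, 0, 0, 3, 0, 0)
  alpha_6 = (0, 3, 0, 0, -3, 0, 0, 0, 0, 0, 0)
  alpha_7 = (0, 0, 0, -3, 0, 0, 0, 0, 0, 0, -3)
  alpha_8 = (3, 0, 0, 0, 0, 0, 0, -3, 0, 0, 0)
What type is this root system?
A8

Compute the Cartan integers a_ij = 2(alpha_i, alpha_j)/(alpha_j, alpha_j); the resulting 8x8 Cartan matrix is
[[2, 0, 0, 0, 0, -1, -1, 0], [0, 2, 0, -1, 0, 0, 0, 0], [0, 0, 2, 0, 0, -1, 0, -1], [0, -1, 0, 2, 0, 0, -1, 0], [0, 0, 0, 0, 2, 0, 0, -1], [-1, 0, -1, 0, 0, 2, 0, 0], [-1, 0, 0, -1, 0, 0, 2, 0], [0, 0, -1, 0, -1, 0, 0, 2]].
All simple roots have the same length, so the diagram is simply laced. The associated Dynkin diagram is a chain of 8 nodes with single edges (A_8), so the type is A_8 (the algebra sl(9)).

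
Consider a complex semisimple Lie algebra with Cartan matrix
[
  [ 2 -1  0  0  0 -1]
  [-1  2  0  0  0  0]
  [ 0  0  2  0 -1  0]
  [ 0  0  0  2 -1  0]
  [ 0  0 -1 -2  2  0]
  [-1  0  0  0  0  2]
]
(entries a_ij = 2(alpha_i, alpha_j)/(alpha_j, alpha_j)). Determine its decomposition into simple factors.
A3 ⊕ B3

The diagram associated to this matrix has two connected components: the simple roots {alpha_1, alpha_2, alpha_6} form a chain of 3 nodes with single edges (A_3), and {alpha_3, alpha_4, alpha_5} form a chain of 3 nodes with a double edge at one end; the terminal node there is the unique short simple root (B_3). A semisimple Lie algebra decomposes uniquely as the direct sum of simple ideals, one per connected component of its Dynkin diagram, so g ≅ A_3 ⊕ B_3 (dimension 15 + 21 = 36).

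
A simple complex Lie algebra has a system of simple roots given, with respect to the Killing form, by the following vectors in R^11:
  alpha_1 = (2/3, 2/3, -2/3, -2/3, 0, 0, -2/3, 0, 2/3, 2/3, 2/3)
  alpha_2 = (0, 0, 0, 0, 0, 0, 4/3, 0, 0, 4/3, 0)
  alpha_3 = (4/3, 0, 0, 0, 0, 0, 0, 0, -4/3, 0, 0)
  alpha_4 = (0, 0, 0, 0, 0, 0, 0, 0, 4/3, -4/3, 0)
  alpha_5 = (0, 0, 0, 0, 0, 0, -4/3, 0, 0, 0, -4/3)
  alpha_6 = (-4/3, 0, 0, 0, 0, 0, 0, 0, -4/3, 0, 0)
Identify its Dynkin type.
E6

Compute the Cartan integers a_ij = 2(alpha_i, alpha_j)/(alpha_j, alpha_j); the resulting 6x6 Cartan matrix is
[[2, 0, 0, 0, 0, -1], [0, 2, 0, -1, -1, 0], [0, 0, 2, -1, 0, 0], [0, -1, -1, 2, 0, -1], [0, -1, 0, 0, 2, 0], [-1, 0, 0, -1, 0, 2]].
All simple roots have the same length, so the diagram is simply laced. The associated Dynkin diagram is a chain of 5 nodes with one extra node attached to the third node from one end (E_6), so the type is E_6.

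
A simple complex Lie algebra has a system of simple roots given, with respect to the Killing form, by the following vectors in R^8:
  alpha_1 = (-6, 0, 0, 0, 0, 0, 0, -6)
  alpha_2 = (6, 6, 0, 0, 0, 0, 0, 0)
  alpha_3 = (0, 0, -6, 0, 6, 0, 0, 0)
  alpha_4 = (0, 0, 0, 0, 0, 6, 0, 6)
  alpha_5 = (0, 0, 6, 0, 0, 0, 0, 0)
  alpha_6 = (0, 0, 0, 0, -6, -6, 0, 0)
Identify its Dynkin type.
B_6

Compute the Cartan integers a_ij = 2(alpha_i, alpha_j)/(alpha_j, alpha_j); the resulting 6x6 Cartan matrix is
[[2, -1, 0, -1, 0, 0], [-1, 2, 0, 0, 0, 0], [0, 0, 2, 0, -2, -1], [-1, 0, 0, 2, 0, -1], [0, 0, -1, 0, 2, 0], [0, 0, -1, -1, 0, 2]].
The roots have two lengths (squared-length ratio 2:1); the short ones are alpha_{5}. The associated Dynkin diagram is a chain of 6 nodes with a double edge at one end; the terminal node there is the unique short simple root (B_6), so the type is B_6 (the algebra so(13)).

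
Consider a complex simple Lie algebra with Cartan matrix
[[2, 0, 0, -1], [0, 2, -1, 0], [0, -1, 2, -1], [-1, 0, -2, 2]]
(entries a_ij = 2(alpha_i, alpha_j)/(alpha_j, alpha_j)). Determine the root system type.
The matrix has rank 4 with 2's on the diagonal. Reading the off-diagonal entries as Dynkin edges (a single edge where a_ij = a_ji = -1; a double or triple edge where a_ij * a_ji = 2 or 3), the diagram is a chain of 4 nodes with a double edge between the middle two (F_4). One simple-root ordering that puts it in standard form is (alpha_1, alpha_4, alpha_3, alpha_2). So the algebra is type F_4.

F_4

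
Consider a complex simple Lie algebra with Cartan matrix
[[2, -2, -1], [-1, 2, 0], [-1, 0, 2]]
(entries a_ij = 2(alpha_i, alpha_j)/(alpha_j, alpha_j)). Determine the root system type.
The matrix has rank 3 with 2's on the diagonal. Reading the off-diagonal entries as Dynkin edges (a single edge where a_ij = a_ji = -1; a double or triple edge where a_ij * a_ji = 2 or 3), the diagram is a chain of 3 nodes with a double edge at one end; the terminal node there is the unique short simple root (B_3). One simple-root ordering that puts it in standard form is (alpha_3, alpha_1, alpha_2). So the algebra is type B_3, i.e. so(7).

B3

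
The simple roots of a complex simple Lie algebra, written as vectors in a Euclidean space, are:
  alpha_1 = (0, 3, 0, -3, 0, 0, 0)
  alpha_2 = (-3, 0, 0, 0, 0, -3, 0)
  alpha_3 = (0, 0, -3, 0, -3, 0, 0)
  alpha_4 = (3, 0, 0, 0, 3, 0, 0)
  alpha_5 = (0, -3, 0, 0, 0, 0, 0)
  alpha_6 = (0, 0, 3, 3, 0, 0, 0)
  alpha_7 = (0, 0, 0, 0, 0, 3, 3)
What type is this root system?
type B_7

Compute the Cartan integers a_ij = 2(alpha_i, alpha_j)/(alpha_j, alpha_j); the resulting 7x7 Cartan matrix is
[[2, 0, 0, 0, -2, -1, 0], [0, 2, 0, -1, 0, 0, -1], [0, 0, 2, -1, 0, -1, 0], [0, -1, -1, 2, 0, 0, 0], [-1, 0, 0, 0, 2, 0, 0], [-1, 0, -1, 0, 0, 2, 0], [0, -1, 0, 0, 0, 0, 2]].
The roots have two lengths (squared-length ratio 2:1); the short ones are alpha_{5}. The associated Dynkin diagram is a chain of 7 nodes with a double edge at one end; the terminal node there is the unique short simple root (B_7), so the type is B_7 (the algebra so(15)).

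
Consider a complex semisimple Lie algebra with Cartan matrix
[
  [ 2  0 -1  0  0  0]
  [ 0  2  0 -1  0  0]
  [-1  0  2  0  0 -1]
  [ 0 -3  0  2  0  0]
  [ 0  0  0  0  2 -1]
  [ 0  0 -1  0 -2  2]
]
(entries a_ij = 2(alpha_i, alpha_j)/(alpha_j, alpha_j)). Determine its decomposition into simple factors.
type B_4 + type G_2

The diagram associated to this matrix has two connected components: the simple roots {alpha_1, alpha_3, alpha_5, alpha_6} form a chain of 4 nodes with a double edge at one end; the terminal node there is the unique short simple root (B_4), and {alpha_2, alpha_4} form two nodes joined by a triple edge (G_2). A semisimple Lie algebra decomposes uniquely as the direct sum of simple ideals, one per connected component of its Dynkin diagram, so g ≅ B_4 ⊕ G_2 (dimension 36 + 14 = 50).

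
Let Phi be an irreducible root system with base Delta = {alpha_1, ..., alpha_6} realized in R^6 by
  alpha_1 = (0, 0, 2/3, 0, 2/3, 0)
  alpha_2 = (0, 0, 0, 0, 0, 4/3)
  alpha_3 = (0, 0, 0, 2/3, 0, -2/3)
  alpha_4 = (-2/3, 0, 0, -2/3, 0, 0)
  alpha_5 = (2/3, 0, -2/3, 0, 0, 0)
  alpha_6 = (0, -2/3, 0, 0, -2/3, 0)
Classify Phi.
Compute the Cartan integers a_ij = 2(alpha_i, alpha_j)/(alpha_j, alpha_j); the resulting 6x6 Cartan matrix is
[[2, 0, 0, 0, -1, -1], [0, 2, -2, 0, 0, 0], [0, -1, 2, -1, 0, 0], [0, 0, -1, 2, -1, 0], [-1, 0, 0, -1, 2, 0], [-1, 0, 0, 0, 0, 2]].
The roots have two lengths (squared-length ratio 2:1); the short ones are alpha_{1,3,4,5,6}. The associated Dynkin diagram is a chain of 6 nodes with a double edge at one end; the terminal node there is the unique long simple root (C_6), so the type is C_6 (the algebra sp(12)).

C6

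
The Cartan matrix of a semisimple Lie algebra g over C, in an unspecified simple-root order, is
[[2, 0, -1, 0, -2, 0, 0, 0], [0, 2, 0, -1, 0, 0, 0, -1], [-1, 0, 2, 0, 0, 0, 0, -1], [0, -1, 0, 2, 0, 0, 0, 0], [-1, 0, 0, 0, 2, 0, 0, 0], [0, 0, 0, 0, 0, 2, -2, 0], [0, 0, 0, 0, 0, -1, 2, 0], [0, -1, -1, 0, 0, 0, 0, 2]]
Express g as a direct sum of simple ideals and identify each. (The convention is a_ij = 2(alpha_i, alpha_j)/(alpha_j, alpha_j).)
The diagram associated to this matrix has two connected components: the simple roots {alpha_6, alpha_7} form a chain of 2 nodes with a double edge at one end; the terminal node there is the unique short simple root (B_2), and {alpha_1, alpha_2, alpha_3, alpha_4, alpha_5, alpha_8} form a chain of 6 nodes with a double edge at one end; the terminal node there is the unique short simple root (B_6). A semisimple Lie algebra decomposes uniquely as the direct sum of simple ideals, one per connected component of its Dynkin diagram, so g ≅ B_2 ⊕ B_6 (dimension 10 + 78 = 88).

B_2 + B_6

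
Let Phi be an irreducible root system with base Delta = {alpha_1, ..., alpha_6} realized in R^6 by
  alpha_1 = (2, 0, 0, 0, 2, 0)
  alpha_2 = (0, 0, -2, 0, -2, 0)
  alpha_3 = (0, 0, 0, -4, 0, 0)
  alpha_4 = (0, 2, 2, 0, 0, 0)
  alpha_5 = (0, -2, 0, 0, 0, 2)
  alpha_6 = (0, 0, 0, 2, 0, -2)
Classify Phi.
type C_6

Compute the Cartan integers a_ij = 2(alpha_i, alpha_j)/(alpha_j, alpha_j); the resulting 6x6 Cartan matrix is
[[2, -1, 0, 0, 0, 0], [-1, 2, 0, -1, 0, 0], [0, 0, 2, 0, 0, -2], [0, -1, 0, 2, -1, 0], [0, 0, 0, -1, 2, -1], [0, 0, -1, 0, -1, 2]].
The roots have two lengths (squared-length ratio 2:1); the short ones are alpha_{1,2,4,5,6}. The associated Dynkin diagram is a chain of 6 nodes with a double edge at one end; the terminal node there is the unique long simple root (C_6), so the type is C_6 (the algebra sp(12)).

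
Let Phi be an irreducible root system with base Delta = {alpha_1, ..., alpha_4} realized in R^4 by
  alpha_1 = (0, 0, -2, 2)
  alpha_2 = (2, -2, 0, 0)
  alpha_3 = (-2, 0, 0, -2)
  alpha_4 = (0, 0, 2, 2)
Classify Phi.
D_4 (so(8))

Compute the Cartan integers a_ij = 2(alpha_i, alpha_j)/(alpha_j, alpha_j); the resulting 4x4 Cartan matrix is
[[2, 0, -1, 0], [0, 2, -1, 0], [-1, -1, 2, -1], [0, 0, -1, 2]].
All simple roots have the same length, so the diagram is simply laced. The associated Dynkin diagram is a chain of 2 nodes with a fork of two nodes at one end (D_4), so the type is D_4 (the algebra so(8)).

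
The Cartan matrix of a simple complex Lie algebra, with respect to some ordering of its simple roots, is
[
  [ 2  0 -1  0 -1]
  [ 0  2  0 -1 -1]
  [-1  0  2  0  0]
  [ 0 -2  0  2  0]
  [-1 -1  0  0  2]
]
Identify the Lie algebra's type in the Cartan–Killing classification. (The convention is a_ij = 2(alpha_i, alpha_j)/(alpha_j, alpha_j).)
type C_5

The matrix has rank 5 with 2's on the diagonal. Reading the off-diagonal entries as Dynkin edges (a single edge where a_ij = a_ji = -1; a double or triple edge where a_ij * a_ji = 2 or 3), the diagram is a chain of 5 nodes with a double edge at one end; the terminal node there is the unique long simple root (C_5). One simple-root ordering that puts it in standard form is (alpha_3, alpha_1, alpha_5, alpha_2, alpha_4). So the algebra is type C_5, i.e. sp(10).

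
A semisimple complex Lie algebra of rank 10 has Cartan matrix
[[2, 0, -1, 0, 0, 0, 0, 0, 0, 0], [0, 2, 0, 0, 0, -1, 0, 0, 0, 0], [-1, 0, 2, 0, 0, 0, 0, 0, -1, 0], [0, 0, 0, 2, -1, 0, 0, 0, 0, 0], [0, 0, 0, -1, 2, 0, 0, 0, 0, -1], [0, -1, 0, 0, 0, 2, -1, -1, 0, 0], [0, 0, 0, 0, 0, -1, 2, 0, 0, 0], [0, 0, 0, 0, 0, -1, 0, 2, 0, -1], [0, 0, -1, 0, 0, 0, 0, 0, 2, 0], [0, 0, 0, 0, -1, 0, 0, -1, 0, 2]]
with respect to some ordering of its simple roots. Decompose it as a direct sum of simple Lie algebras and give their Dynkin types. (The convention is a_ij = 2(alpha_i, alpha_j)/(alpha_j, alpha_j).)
The diagram associated to this matrix has two connected components: the simple roots {alpha_1, alpha_3, alpha_9} form a chain of 3 nodes with single edges (A_3), and {alpha_2, alpha_4, alpha_5, alpha_6, alpha_7, alpha_8, alpha_10} form a chain of 5 nodes with a fork of two nodes at one end (D_7). A semisimple Lie algebra decomposes uniquely as the direct sum of simple ideals, one per connected component of its Dynkin diagram, so g ≅ A_3 ⊕ D_7 (dimension 15 + 91 = 106).

A3 + D7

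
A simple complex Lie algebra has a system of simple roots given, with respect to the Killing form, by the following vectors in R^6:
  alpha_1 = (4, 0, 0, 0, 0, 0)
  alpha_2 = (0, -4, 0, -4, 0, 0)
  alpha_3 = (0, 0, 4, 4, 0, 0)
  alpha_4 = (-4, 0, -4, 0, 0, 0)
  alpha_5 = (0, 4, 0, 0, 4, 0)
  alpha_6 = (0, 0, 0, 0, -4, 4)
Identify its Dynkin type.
B6

Compute the Cartan integers a_ij = 2(alpha_i, alpha_j)/(alpha_j, alpha_j); the resulting 6x6 Cartan matrix is
[[2, 0, 0, -1, 0, 0], [0, 2, -1, 0, -1, 0], [0, -1, 2, -1, 0, 0], [-2, 0, -1, 2, 0, 0], [0, -1, 0, 0, 2, -1], [0, 0, 0, 0, -1, 2]].
The roots have two lengths (squared-length ratio 2:1); the short ones are alpha_{1}. The associated Dynkin diagram is a chain of 6 nodes with a double edge at one end; the terminal node there is the unique short simple root (B_6), so the type is B_6 (the algebra so(13)).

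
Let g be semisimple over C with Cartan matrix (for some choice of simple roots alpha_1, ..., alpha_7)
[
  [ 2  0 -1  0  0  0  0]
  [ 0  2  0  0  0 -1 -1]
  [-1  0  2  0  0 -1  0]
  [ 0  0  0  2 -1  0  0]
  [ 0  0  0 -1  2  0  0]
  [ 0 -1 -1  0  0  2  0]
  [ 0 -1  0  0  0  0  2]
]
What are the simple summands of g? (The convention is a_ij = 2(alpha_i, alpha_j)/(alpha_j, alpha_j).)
The diagram associated to this matrix has two connected components: the simple roots {alpha_4, alpha_5} form a chain of 2 nodes with single edges (A_2), and {alpha_1, alpha_2, alpha_3, alpha_6, alpha_7} form a chain of 5 nodes with single edges (A_5). A semisimple Lie algebra decomposes uniquely as the direct sum of simple ideals, one per connected component of its Dynkin diagram, so g ≅ A_2 ⊕ A_5 (dimension 8 + 35 = 43).

A2 ⊕ A5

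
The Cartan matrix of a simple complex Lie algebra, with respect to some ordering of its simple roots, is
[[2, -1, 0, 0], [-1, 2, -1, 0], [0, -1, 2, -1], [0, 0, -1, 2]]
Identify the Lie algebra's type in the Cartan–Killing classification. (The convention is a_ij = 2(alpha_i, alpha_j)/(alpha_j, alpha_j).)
The matrix has rank 4 with 2's on the diagonal. Reading the off-diagonal entries as Dynkin edges (a single edge where a_ij = a_ji = -1; a double or triple edge where a_ij * a_ji = 2 or 3), the diagram is a chain of 4 nodes with single edges (A_4). One simple-root ordering that puts it in standard form is (alpha_1, alpha_2, alpha_3, alpha_4). So the algebra is type A_4, i.e. sl(5).

A4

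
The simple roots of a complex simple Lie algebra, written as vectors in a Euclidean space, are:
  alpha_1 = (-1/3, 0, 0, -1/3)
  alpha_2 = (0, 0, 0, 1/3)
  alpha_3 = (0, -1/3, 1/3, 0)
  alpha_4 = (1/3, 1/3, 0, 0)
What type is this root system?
B_4 (so(9))

Compute the Cartan integers a_ij = 2(alpha_i, alpha_j)/(alpha_j, alpha_j); the resulting 4x4 Cartan matrix is
[[2, -2, 0, -1], [-1, 2, 0, 0], [0, 0, 2, -1], [-1, 0, -1, 2]].
The roots have two lengths (squared-length ratio 2:1); the short ones are alpha_{2}. The associated Dynkin diagram is a chain of 4 nodes with a double edge at one end; the terminal node there is the unique short simple root (B_4), so the type is B_4 (the algebra so(9)).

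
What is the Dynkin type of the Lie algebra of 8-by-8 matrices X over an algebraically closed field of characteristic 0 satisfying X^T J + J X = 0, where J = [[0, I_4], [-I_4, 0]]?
C_4

This is sp(8), which has dimension 8(8+1)/2 = 36 and rank 8/2 = 4. In the classification of classical Lie algebras, the symplectic algebra sp(2n) has type C_n; here n = 4, so the Dynkin diagram is a chain of 4 nodes with a double edge at one end; the terminal node there is the unique long simple root (C_4). Hence the type is C_4.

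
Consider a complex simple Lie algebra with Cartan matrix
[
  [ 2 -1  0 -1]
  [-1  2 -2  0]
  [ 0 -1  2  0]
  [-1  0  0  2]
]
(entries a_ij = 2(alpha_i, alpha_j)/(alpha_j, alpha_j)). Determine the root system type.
The matrix has rank 4 with 2's on the diagonal. Reading the off-diagonal entries as Dynkin edges (a single edge where a_ij = a_ji = -1; a double or triple edge where a_ij * a_ji = 2 or 3), the diagram is a chain of 4 nodes with a double edge at one end; the terminal node there is the unique short simple root (B_4). One simple-root ordering that puts it in standard form is (alpha_4, alpha_1, alpha_2, alpha_3). So the algebra is type B_4, i.e. so(9).

B4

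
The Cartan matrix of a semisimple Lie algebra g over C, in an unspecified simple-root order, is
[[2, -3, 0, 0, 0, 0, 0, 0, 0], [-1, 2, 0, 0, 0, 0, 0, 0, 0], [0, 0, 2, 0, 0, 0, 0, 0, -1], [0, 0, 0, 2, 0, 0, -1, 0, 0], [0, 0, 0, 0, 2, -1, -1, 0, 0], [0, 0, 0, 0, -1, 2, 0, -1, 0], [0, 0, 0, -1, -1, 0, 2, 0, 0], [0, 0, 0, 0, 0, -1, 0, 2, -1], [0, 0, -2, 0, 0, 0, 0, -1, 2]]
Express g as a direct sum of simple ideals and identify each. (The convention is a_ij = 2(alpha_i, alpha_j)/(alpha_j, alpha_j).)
B_7 + G_2

The diagram associated to this matrix has two connected components: the simple roots {alpha_3, alpha_4, alpha_5, alpha_6, alpha_7, alpha_8, alpha_9} form a chain of 7 nodes with a double edge at one end; the terminal node there is the unique short simple root (B_7), and {alpha_1, alpha_2} form two nodes joined by a triple edge (G_2). A semisimple Lie algebra decomposes uniquely as the direct sum of simple ideals, one per connected component of its Dynkin diagram, so g ≅ B_7 ⊕ G_2 (dimension 105 + 14 = 119).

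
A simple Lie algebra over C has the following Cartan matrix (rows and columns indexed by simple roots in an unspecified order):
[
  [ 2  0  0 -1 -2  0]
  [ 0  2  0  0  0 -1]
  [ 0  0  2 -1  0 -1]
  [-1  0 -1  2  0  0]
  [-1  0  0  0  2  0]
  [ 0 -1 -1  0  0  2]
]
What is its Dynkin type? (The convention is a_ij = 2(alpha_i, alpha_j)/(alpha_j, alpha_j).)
The matrix has rank 6 with 2's on the diagonal. Reading the off-diagonal entries as Dynkin edges (a single edge where a_ij = a_ji = -1; a double or triple edge where a_ij * a_ji = 2 or 3), the diagram is a chain of 6 nodes with a double edge at one end; the terminal node there is the unique short simple root (B_6). One simple-root ordering that puts it in standard form is (alpha_2, alpha_6, alpha_3, alpha_4, alpha_1, alpha_5). So the algebra is type B_6, i.e. so(13).

B_6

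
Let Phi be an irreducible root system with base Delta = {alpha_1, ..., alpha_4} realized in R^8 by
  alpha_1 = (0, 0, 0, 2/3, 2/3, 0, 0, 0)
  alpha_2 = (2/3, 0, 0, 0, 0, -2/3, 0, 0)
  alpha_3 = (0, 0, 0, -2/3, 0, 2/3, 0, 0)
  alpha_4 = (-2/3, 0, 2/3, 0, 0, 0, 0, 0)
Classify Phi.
Compute the Cartan integers a_ij = 2(alpha_i, alpha_j)/(alpha_j, alpha_j); the resulting 4x4 Cartan matrix is
[[2, 0, -1, 0], [0, 2, -1, -1], [-1, -1, 2, 0], [0, -1, 0, 2]].
All simple roots have the same length, so the diagram is simply laced. The associated Dynkin diagram is a chain of 4 nodes with single edges (A_4), so the type is A_4 (the algebra sl(5)).

A_4 (sl(5))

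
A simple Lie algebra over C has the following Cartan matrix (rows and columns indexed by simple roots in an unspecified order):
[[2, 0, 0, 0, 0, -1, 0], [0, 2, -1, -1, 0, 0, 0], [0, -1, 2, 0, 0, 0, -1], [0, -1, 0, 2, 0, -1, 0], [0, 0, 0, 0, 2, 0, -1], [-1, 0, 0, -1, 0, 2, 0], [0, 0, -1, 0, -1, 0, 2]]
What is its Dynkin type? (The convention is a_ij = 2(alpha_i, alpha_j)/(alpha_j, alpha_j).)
The matrix has rank 7 with 2's on the diagonal. Reading the off-diagonal entries as Dynkin edges (a single edge where a_ij = a_ji = -1; a double or triple edge where a_ij * a_ji = 2 or 3), the diagram is a chain of 7 nodes with single edges (A_7). One simple-root ordering that puts it in standard form is (alpha_5, alpha_7, alpha_3, alpha_2, alpha_4, alpha_6, alpha_1). So the algebra is type A_7, i.e. sl(8).

A_7 (sl(8))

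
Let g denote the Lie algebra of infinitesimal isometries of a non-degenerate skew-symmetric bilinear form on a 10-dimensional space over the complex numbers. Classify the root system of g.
C5

This is sp(10), which has dimension 10(10+1)/2 = 55 and rank 10/2 = 5. In the classification of classical Lie algebras, the symplectic algebra sp(2n) has type C_n; here n = 5, so the Dynkin diagram is a chain of 5 nodes with a double edge at one end; the terminal node there is the unique long simple root (C_5). Hence the type is C_5.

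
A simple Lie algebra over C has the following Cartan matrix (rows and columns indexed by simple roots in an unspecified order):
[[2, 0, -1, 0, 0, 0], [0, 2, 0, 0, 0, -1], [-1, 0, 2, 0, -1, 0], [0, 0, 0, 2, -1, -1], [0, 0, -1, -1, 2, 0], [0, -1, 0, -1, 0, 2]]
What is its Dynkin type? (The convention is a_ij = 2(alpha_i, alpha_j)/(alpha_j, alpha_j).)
A_6

The matrix has rank 6 with 2's on the diagonal. Reading the off-diagonal entries as Dynkin edges (a single edge where a_ij = a_ji = -1; a double or triple edge where a_ij * a_ji = 2 or 3), the diagram is a chain of 6 nodes with single edges (A_6). One simple-root ordering that puts it in standard form is (alpha_2, alpha_6, alpha_4, alpha_5, alpha_3, alpha_1). So the algebra is type A_6, i.e. sl(7).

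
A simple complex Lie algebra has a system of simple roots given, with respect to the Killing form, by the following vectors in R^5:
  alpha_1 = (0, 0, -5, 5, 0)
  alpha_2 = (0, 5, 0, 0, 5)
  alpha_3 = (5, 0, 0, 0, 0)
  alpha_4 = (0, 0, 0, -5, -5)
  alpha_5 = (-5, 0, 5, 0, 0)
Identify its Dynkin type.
B_5

Compute the Cartan integers a_ij = 2(alpha_i, alpha_j)/(alpha_j, alpha_j); the resulting 5x5 Cartan matrix is
[[2, 0, 0, -1, -1], [0, 2, 0, -1, 0], [0, 0, 2, 0, -1], [-1, -1, 0, 2, 0], [-1, 0, -2, 0, 2]].
The roots have two lengths (squared-length ratio 2:1); the short ones are alpha_{3}. The associated Dynkin diagram is a chain of 5 nodes with a double edge at one end; the terminal node there is the unique short simple root (B_5), so the type is B_5 (the algebra so(11)).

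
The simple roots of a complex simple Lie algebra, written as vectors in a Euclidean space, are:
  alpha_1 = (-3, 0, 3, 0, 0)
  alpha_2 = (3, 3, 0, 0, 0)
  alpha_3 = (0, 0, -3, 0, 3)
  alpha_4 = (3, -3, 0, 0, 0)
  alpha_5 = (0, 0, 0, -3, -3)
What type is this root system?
Compute the Cartan integers a_ij = 2(alpha_i, alpha_j)/(alpha_j, alpha_j); the resulting 5x5 Cartan matrix is
[[2, -1, -1, -1, 0], [-1, 2, 0, 0, 0], [-1, 0, 2, 0, -1], [-1, 0, 0, 2, 0], [0, 0, -1, 0, 2]].
All simple roots have the same length, so the diagram is simply laced. The associated Dynkin diagram is a chain of 3 nodes with a fork of two nodes at one end (D_5), so the type is D_5 (the algebra so(10)).

D5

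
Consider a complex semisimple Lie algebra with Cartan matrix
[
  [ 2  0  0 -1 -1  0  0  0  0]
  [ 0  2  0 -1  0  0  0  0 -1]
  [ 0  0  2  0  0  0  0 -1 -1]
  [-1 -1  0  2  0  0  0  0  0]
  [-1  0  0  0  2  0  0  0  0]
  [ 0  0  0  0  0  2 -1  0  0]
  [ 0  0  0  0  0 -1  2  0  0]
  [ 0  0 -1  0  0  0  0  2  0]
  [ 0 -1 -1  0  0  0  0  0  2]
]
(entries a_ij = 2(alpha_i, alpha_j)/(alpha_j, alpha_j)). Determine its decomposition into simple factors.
A_2 (sl(3)) ⊕ A_7 (sl(8))

The diagram associated to this matrix has two connected components: the simple roots {alpha_6, alpha_7} form a chain of 2 nodes with single edges (A_2), and {alpha_1, alpha_2, alpha_3, alpha_4, alpha_5, alpha_8, alpha_9} form a chain of 7 nodes with single edges (A_7). A semisimple Lie algebra decomposes uniquely as the direct sum of simple ideals, one per connected component of its Dynkin diagram, so g ≅ A_2 ⊕ A_7 (dimension 8 + 63 = 71).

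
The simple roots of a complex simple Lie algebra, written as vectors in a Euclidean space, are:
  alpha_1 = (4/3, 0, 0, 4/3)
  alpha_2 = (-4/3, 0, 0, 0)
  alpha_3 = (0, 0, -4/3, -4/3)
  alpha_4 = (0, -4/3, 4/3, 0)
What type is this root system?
Compute the Cartan integers a_ij = 2(alpha_i, alpha_j)/(alpha_j, alpha_j); the resulting 4x4 Cartan matrix is
[[2, -2, -1, 0], [-1, 2, 0, 0], [-1, 0, 2, -1], [0, 0, -1, 2]].
The roots have two lengths (squared-length ratio 2:1); the short ones are alpha_{2}. The associated Dynkin diagram is a chain of 4 nodes with a double edge at one end; the terminal node there is the unique short simple root (B_4), so the type is B_4 (the algebra so(9)).

B_4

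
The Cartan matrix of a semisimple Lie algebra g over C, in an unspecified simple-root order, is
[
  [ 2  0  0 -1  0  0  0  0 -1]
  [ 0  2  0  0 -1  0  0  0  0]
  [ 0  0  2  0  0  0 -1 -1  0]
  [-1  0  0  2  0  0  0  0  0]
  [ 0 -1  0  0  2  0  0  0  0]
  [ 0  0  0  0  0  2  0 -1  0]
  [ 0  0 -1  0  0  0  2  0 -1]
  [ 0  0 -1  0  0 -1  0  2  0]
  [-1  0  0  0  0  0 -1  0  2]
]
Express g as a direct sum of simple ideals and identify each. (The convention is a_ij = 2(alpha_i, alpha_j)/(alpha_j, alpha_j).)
A_2 ⊕ A_7

The diagram associated to this matrix has two connected components: the simple roots {alpha_2, alpha_5} form a chain of 2 nodes with single edges (A_2), and {alpha_1, alpha_3, alpha_4, alpha_6, alpha_7, alpha_8, alpha_9} form a chain of 7 nodes with single edges (A_7). A semisimple Lie algebra decomposes uniquely as the direct sum of simple ideals, one per connected component of its Dynkin diagram, so g ≅ A_2 ⊕ A_7 (dimension 8 + 63 = 71).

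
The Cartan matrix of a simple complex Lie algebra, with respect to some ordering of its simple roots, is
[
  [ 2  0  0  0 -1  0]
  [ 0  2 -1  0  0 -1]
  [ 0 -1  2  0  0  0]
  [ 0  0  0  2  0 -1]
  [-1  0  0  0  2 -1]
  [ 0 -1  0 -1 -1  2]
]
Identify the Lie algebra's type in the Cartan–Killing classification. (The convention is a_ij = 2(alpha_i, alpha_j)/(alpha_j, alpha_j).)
type E_6

The matrix has rank 6 with 2's on the diagonal. Reading the off-diagonal entries as Dynkin edges (a single edge where a_ij = a_ji = -1; a double or triple edge where a_ij * a_ji = 2 or 3), the diagram is a chain of 5 nodes with one extra node attached to the third node from one end (E_6). One simple-root ordering that puts it in standard form is (alpha_1, alpha_4, alpha_5, alpha_6, alpha_2, alpha_3). So the algebra is type E_6.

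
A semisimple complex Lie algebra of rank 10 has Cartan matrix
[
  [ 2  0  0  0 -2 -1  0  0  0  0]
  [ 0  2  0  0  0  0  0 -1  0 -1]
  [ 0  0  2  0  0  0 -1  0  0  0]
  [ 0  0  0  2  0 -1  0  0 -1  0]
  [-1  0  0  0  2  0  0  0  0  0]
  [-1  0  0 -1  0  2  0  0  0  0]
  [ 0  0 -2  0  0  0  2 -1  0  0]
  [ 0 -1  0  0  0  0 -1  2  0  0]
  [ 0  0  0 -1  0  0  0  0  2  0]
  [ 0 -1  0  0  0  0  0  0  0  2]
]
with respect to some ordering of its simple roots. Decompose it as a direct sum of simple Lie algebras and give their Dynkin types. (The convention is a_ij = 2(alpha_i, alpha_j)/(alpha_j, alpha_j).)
B_5 (so(11)) + B_5 (so(11))

The diagram associated to this matrix has two connected components: the simple roots {alpha_1, alpha_4, alpha_5, alpha_6, alpha_9} form a chain of 5 nodes with a double edge at one end; the terminal node there is the unique short simple root (B_5), and {alpha_2, alpha_3, alpha_7, alpha_8, alpha_10} form a chain of 5 nodes with a double edge at one end; the terminal node there is the unique short simple root (B_5). A semisimple Lie algebra decomposes uniquely as the direct sum of simple ideals, one per connected component of its Dynkin diagram, so g ≅ B_5 ⊕ B_5 (dimension 55 + 55 = 110).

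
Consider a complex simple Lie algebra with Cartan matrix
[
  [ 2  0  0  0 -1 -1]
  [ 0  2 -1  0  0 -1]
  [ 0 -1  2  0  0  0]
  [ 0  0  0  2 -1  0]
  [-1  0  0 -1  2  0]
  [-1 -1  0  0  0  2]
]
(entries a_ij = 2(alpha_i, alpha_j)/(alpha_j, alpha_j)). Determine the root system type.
The matrix has rank 6 with 2's on the diagonal. Reading the off-diagonal entries as Dynkin edges (a single edge where a_ij = a_ji = -1; a double or triple edge where a_ij * a_ji = 2 or 3), the diagram is a chain of 6 nodes with single edges (A_6). One simple-root ordering that puts it in standard form is (alpha_3, alpha_2, alpha_6, alpha_1, alpha_5, alpha_4). So the algebra is type A_6, i.e. sl(7).

A6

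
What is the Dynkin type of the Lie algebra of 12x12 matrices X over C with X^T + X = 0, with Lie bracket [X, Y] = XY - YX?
This is so(12) with 12 even, which has dimension 12(12-1)/2 = 66 and rank 12/2 = 6. In the classification of classical Lie algebras, the orthogonal algebra so(2n) in an even number of variables has type D_n; here n = 6, so the Dynkin diagram is a chain of 4 nodes with a fork of two nodes at one end (D_6). Hence the type is D_6.

D_6 (so(12))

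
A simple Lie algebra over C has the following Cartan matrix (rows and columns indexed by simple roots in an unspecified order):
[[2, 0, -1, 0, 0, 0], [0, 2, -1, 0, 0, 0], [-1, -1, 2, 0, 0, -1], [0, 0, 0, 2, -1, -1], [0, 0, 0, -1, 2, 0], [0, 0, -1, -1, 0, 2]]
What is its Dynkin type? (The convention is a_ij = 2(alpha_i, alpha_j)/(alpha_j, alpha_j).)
The matrix has rank 6 with 2's on the diagonal. Reading the off-diagonal entries as Dynkin edges (a single edge where a_ij = a_ji = -1; a double or triple edge where a_ij * a_ji = 2 or 3), the diagram is a chain of 4 nodes with a fork of two nodes at one end (D_6). One simple-root ordering that puts it in standard form is (alpha_5, alpha_4, alpha_6, alpha_3, alpha_1, alpha_2). So the algebra is type D_6, i.e. so(12).

D6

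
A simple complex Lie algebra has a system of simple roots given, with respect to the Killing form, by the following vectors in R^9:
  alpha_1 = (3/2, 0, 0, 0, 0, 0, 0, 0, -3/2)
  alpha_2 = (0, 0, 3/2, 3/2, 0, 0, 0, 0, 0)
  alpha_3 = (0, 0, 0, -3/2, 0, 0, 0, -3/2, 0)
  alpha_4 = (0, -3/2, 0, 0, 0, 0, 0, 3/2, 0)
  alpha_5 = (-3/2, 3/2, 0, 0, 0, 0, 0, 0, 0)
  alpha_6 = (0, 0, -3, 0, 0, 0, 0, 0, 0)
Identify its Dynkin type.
C_6

Compute the Cartan integers a_ij = 2(alpha_i, alpha_j)/(alpha_j, alpha_j); the resulting 6x6 Cartan matrix is
[[2, 0, 0, 0, -1, 0], [0, 2, -1, 0, 0, -1], [0, -1, 2, -1, 0, 0], [0, 0, -1, 2, -1, 0], [-1, 0, 0, -1, 2, 0], [0, -2, 0, 0, 0, 2]].
The roots have two lengths (squared-length ratio 2:1); the short ones are alpha_{1,2,3,4,5}. The associated Dynkin diagram is a chain of 6 nodes with a double edge at one end; the terminal node there is the unique long simple root (C_6), so the type is C_6 (the algebra sp(12)).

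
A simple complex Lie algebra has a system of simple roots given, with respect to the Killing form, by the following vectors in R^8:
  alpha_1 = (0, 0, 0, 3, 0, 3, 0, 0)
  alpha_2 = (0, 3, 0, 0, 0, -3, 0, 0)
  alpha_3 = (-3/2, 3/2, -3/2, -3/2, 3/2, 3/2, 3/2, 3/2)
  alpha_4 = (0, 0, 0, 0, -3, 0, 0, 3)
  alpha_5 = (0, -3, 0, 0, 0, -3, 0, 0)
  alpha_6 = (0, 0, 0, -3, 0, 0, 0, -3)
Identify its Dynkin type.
E_6

Compute the Cartan integers a_ij = 2(alpha_i, alpha_j)/(alpha_j, alpha_j); the resulting 6x6 Cartan matrix is
[[2, -1, 0, 0, -1, -1], [-1, 2, 0, 0, 0, 0], [0, 0, 2, 0, -1, 0], [0, 0, 0, 2, 0, -1], [-1, 0, -1, 0, 2, 0], [-1, 0, 0, -1, 0, 2]].
All simple roots have the same length, so the diagram is simply laced. The associated Dynkin diagram is a chain of 5 nodes with one extra node attached to the third node from one end (E_6), so the type is E_6.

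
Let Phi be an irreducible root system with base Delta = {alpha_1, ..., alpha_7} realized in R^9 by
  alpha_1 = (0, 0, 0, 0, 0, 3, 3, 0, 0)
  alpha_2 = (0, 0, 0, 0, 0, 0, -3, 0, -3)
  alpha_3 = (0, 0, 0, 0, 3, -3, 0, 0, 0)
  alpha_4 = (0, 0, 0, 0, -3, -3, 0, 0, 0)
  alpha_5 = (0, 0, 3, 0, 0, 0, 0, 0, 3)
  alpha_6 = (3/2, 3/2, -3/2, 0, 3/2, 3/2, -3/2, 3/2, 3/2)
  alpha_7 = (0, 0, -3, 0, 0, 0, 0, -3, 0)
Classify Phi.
E_7

Compute the Cartan integers a_ij = 2(alpha_i, alpha_j)/(alpha_j, alpha_j); the resulting 7x7 Cartan matrix is
[[2, -1, -1, -1, 0, 0, 0], [-1, 2, 0, 0, -1, 0, 0], [-1, 0, 2, 0, 0, 0, 0], [-1, 0, 0, 2, 0, -1, 0], [0, -1, 0, 0, 2, 0, -1], [0, 0, 0, -1, 0, 2, 0], [0, 0, 0, 0, -1, 0, 2]].
All simple roots have the same length, so the diagram is simply laced. The associated Dynkin diagram is a chain of 6 nodes with one extra node attached to the third node from one end (E_7), so the type is E_7.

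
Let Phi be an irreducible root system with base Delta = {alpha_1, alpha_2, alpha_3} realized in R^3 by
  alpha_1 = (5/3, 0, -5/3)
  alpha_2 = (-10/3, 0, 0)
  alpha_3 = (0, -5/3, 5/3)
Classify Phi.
Compute the Cartan integers a_ij = 2(alpha_i, alpha_j)/(alpha_j, alpha_j); the resulting 3x3 Cartan matrix is
[[2, -1, -1], [-2, 2, 0], [-1, 0, 2]].
The roots have two lengths (squared-length ratio 2:1); the short ones are alpha_{1,3}. The associated Dynkin diagram is a chain of 3 nodes with a double edge at one end; the terminal node there is the unique long simple root (C_3), so the type is C_3 (the algebra sp(6)).

type C_3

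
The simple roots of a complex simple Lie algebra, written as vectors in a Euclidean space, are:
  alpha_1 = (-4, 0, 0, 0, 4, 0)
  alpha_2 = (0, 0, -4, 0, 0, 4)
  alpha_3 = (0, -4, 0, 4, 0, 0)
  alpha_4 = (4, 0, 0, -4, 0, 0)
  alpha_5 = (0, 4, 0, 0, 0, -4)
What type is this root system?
Compute the Cartan integers a_ij = 2(alpha_i, alpha_j)/(alpha_j, alpha_j); the resulting 5x5 Cartan matrix is
[[2, 0, 0, -1, 0], [0, 2, 0, 0, -1], [0, 0, 2, -1, -1], [-1, 0, -1, 2, 0], [0, -1, -1, 0, 2]].
All simple roots have the same length, so the diagram is simply laced. The associated Dynkin diagram is a chain of 5 nodes with single edges (A_5), so the type is A_5 (the algebra sl(6)).

A_5 (sl(6))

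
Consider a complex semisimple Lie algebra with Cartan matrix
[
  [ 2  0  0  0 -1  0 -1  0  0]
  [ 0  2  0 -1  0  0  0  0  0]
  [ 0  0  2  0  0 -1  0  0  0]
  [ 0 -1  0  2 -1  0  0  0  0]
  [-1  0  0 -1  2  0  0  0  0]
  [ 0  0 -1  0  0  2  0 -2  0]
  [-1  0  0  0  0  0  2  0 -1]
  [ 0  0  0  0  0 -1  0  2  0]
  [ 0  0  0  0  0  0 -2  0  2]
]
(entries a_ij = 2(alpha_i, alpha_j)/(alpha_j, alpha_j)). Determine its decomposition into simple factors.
B_3 + C_6

The diagram associated to this matrix has two connected components: the simple roots {alpha_3, alpha_6, alpha_8} form a chain of 3 nodes with a double edge at one end; the terminal node there is the unique short simple root (B_3), and {alpha_1, alpha_2, alpha_4, alpha_5, alpha_7, alpha_9} form a chain of 6 nodes with a double edge at one end; the terminal node there is the unique long simple root (C_6). A semisimple Lie algebra decomposes uniquely as the direct sum of simple ideals, one per connected component of its Dynkin diagram, so g ≅ B_3 ⊕ C_6 (dimension 21 + 78 = 99).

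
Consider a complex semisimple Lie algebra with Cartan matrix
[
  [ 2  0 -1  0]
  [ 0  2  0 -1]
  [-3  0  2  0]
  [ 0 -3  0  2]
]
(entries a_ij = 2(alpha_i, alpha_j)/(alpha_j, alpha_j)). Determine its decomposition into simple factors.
G_2 + G_2

The diagram associated to this matrix has two connected components: the simple roots {alpha_2, alpha_4} form two nodes joined by a triple edge (G_2), and {alpha_1, alpha_3} form two nodes joined by a triple edge (G_2). A semisimple Lie algebra decomposes uniquely as the direct sum of simple ideals, one per connected component of its Dynkin diagram, so g ≅ G_2 ⊕ G_2 (dimension 14 + 14 = 28).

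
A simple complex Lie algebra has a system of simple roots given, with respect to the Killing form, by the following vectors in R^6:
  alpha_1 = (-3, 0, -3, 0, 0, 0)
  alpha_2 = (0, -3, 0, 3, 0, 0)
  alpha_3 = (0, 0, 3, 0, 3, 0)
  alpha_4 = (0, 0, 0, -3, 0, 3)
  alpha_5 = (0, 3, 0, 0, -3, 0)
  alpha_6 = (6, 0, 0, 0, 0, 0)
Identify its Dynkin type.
C6

Compute the Cartan integers a_ij = 2(alpha_i, alpha_j)/(alpha_j, alpha_j); the resulting 6x6 Cartan matrix is
[[2, 0, -1, 0, 0, -1], [0, 2, 0, -1, -1, 0], [-1, 0, 2, 0, -1, 0], [0, -1, 0, 2, 0, 0], [0, -1, -1, 0, 2, 0], [-2, 0, 0, 0, 0, 2]].
The roots have two lengths (squared-length ratio 2:1); the short ones are alpha_{1,2,3,4,5}. The associated Dynkin diagram is a chain of 6 nodes with a double edge at one end; the terminal node there is the unique long simple root (C_6), so the type is C_6 (the algebra sp(12)).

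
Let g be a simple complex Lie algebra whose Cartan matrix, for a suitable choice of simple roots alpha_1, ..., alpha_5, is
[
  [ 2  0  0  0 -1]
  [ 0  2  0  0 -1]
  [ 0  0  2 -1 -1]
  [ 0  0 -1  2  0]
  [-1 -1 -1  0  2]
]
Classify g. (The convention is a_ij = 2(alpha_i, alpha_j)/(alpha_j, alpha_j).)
The matrix has rank 5 with 2's on the diagonal. Reading the off-diagonal entries as Dynkin edges (a single edge where a_ij = a_ji = -1; a double or triple edge where a_ij * a_ji = 2 or 3), the diagram is a chain of 3 nodes with a fork of two nodes at one end (D_5). One simple-root ordering that puts it in standard form is (alpha_4, alpha_3, alpha_5, alpha_2, alpha_1). So the algebra is type D_5, i.e. so(10).

type D_5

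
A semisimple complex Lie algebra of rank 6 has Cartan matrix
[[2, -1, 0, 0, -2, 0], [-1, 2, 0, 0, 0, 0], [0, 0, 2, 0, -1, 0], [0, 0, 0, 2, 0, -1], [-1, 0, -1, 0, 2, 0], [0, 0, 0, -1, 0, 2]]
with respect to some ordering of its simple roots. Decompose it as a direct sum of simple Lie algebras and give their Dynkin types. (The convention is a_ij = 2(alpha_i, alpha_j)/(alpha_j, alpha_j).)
A2 + F4

The diagram associated to this matrix has two connected components: the simple roots {alpha_4, alpha_6} form a chain of 2 nodes with single edges (A_2), and {alpha_1, alpha_2, alpha_3, alpha_5} form a chain of 4 nodes with a double edge between the middle two (F_4). A semisimple Lie algebra decomposes uniquely as the direct sum of simple ideals, one per connected component of its Dynkin diagram, so g ≅ A_2 ⊕ F_4 (dimension 8 + 52 = 60).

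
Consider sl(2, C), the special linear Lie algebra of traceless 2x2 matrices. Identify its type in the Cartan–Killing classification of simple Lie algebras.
This is sl(2), which has dimension 2^2 - 1 = 3 and rank 2 - 1 = 1 (a Cartan subalgebra is the diagonal traceless matrices). In the classification of classical Lie algebras, the special linear algebra sl(n+1) has type A_n; here n = 1, so the Dynkin diagram is a chain of 1 nodes with single edges (A_1). Hence the type is A_1.

A1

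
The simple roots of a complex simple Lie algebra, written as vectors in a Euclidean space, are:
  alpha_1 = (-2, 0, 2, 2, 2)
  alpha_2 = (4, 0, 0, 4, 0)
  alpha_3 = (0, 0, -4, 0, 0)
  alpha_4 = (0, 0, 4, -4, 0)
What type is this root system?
Compute the Cartan integers a_ij = 2(alpha_i, alpha_j)/(alpha_j, alpha_j); the resulting 4x4 Cartan matrix is
[[2, 0, -1, 0], [0, 2, 0, -1], [-1, 0, 2, -1], [0, -1, -2, 2]].
The roots have two lengths (squared-length ratio 2:1); the short ones are alpha_{1,3}. The associated Dynkin diagram is a chain of 4 nodes with a double edge between the middle two (F_4), so the type is F_4.

F_4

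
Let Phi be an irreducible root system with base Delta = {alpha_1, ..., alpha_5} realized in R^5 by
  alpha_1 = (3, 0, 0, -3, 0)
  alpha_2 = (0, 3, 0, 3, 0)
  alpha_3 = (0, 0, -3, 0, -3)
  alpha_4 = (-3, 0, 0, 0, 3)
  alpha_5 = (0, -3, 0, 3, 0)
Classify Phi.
Compute the Cartan integers a_ij = 2(alpha_i, alpha_j)/(alpha_j, alpha_j); the resulting 5x5 Cartan matrix is
[[2, -1, 0, -1, -1], [-1, 2, 0, 0, 0], [0, 0, 2, -1, 0], [-1, 0, -1, 2, 0], [-1, 0, 0, 0, 2]].
All simple roots have the same length, so the diagram is simply laced. The associated Dynkin diagram is a chain of 3 nodes with a fork of two nodes at one end (D_5), so the type is D_5 (the algebra so(10)).

D_5 (so(10))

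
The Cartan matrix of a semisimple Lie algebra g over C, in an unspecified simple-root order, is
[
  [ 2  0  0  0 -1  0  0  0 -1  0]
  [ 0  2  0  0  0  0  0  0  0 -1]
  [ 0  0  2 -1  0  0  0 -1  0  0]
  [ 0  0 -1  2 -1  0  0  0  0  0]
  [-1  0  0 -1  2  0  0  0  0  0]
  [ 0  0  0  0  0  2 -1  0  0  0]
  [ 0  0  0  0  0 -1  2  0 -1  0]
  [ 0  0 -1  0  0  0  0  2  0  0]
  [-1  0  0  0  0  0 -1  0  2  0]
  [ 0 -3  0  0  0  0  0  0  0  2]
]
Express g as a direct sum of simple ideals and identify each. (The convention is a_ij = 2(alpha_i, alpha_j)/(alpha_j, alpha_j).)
The diagram associated to this matrix has two connected components: the simple roots {alpha_1, alpha_3, alpha_4, alpha_5, alpha_6, alpha_7, alpha_8, alpha_9} form a chain of 8 nodes with single edges (A_8), and {alpha_2, alpha_10} form two nodes joined by a triple edge (G_2). A semisimple Lie algebra decomposes uniquely as the direct sum of simple ideals, one per connected component of its Dynkin diagram, so g ≅ A_8 ⊕ G_2 (dimension 80 + 14 = 94).

A8 + G2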